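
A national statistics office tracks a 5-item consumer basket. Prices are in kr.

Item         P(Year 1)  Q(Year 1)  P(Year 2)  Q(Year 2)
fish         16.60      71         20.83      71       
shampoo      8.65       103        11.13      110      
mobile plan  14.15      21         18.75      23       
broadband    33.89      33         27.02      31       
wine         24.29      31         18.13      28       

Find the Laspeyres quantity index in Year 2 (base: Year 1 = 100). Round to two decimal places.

Laspeyres quantity index uses base-period prices as weights.
ΣP(Year 1)·Q(Year 2) = 16.60×71 + 8.65×110 + 14.15×23 + 33.89×31 + 24.29×28 = 1178.6 + 951.5 + 325.45 + 1050.59 + 680.12 = 4186.26
ΣP(Year 1)·Q(Year 1) = 16.60×71 + 8.65×103 + 14.15×21 + 33.89×33 + 24.29×31 = 1178.6 + 890.95 + 297.15 + 1118.37 + 752.99 = 4238.06
Index = 4186.26 / 4238.06 × 100 = 98.7777

98.78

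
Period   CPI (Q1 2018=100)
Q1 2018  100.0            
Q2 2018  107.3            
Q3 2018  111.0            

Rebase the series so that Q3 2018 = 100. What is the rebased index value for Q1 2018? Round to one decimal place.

Rebased(Q1 2018) = 100.0 / 111.0 × 100 = 90.0901

90.1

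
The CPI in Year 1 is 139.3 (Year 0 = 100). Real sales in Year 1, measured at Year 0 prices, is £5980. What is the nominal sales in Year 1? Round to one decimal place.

8330.1

Nominal = Real × (Index/100) = 5980 × (139.3/100)
        = 5980 × 1.393 = 8330.1400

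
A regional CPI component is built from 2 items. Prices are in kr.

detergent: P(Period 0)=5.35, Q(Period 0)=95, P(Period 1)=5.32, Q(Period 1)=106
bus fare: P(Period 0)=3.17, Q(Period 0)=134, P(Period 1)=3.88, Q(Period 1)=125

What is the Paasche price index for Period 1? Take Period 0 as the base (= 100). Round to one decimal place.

108.9

Paasche price index uses current-period quantities as weights.
ΣP(Period 1)·Q(Period 1) = 5.32×106 + 3.88×125 = 563.92 + 485 = 1048.92
ΣP(Period 0)·Q(Period 1) = 5.35×106 + 3.17×125 = 567.1 + 396.25 = 963.35
Index = 1048.92 / 963.35 × 100 = 108.8825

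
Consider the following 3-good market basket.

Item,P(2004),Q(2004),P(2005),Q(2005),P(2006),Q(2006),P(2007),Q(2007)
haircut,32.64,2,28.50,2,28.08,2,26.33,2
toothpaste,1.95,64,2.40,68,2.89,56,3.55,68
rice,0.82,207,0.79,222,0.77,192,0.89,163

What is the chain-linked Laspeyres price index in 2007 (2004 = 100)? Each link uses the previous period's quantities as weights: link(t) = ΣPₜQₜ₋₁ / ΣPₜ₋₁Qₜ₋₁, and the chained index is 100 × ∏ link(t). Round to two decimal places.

128.54

Link 2004→2005:
ΣP(2005)Q(2004) = 28.50×2 + 2.40×64 + 0.79×207 = 57 + 153.6 + 163.53 = 374.13
ΣP(2004)Q(2004) = 32.64×2 + 1.95×64 + 0.82×207 = 65.28 + 124.8 + 169.74 = 359.82
link = 374.13/359.82 = 1.039770
Link 2005→2006:
ΣP(2006)Q(2005) = 28.08×2 + 2.89×68 + 0.77×222 = 56.16 + 196.52 + 170.94 = 423.62
ΣP(2005)Q(2005) = 28.50×2 + 2.40×68 + 0.79×222 = 57 + 163.2 + 175.38 = 395.58
link = 423.62/395.58 = 1.070883
Link 2006→2007:
ΣP(2007)Q(2006) = 26.33×2 + 3.55×56 + 0.89×192 = 52.66 + 198.8 + 170.88 = 422.34
ΣP(2006)Q(2006) = 28.08×2 + 2.89×56 + 0.77×192 = 56.16 + 161.84 + 147.84 = 365.84
link = 422.34/365.84 = 1.154439
Chained index = 100 × 1.039770 × 1.070883 × 1.154439 = 128.5436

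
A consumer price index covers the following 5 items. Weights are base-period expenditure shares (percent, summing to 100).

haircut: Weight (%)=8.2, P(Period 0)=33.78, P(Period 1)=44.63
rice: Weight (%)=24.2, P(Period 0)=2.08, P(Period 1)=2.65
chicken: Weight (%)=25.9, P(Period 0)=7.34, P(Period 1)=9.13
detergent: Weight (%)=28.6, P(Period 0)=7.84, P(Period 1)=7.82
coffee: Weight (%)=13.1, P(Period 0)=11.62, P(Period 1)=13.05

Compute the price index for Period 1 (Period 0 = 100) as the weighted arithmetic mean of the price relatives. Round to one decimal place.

haircut: 8.2 × (44.63/33.78) = 8.2 × 1.321196 = 10.8338
rice: 24.2 × (2.65/2.08) = 24.2 × 1.274038 = 30.8317
chicken: 25.9 × (9.13/7.34) = 25.9 × 1.243869 = 32.2162
detergent: 28.6 × (7.82/7.84) = 28.6 × 0.997449 = 28.5270
coffee: 13.1 × (13.05/11.62) = 13.1 × 1.123064 = 14.7121
Index = Σ wᵢ·(p₁ᵢ/p₀ᵢ) = 10.8338 + 30.8317 + 32.2162 + 28.5270 + 14.7121 = 117.1209

117.1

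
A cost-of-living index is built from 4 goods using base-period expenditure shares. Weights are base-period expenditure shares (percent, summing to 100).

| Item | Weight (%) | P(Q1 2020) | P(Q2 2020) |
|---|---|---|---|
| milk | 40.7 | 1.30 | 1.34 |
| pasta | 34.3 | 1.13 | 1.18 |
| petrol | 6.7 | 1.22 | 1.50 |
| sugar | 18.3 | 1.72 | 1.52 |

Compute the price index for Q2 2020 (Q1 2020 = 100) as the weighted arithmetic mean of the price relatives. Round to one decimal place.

102.2

milk: 40.7 × (1.34/1.30) = 40.7 × 1.030769 = 41.9523
pasta: 34.3 × (1.18/1.13) = 34.3 × 1.044248 = 35.8177
petrol: 6.7 × (1.50/1.22) = 6.7 × 1.229508 = 8.2377
sugar: 18.3 × (1.52/1.72) = 18.3 × 0.883721 = 16.1721
Index = Σ wᵢ·(p₁ᵢ/p₀ᵢ) = 41.9523 + 35.8177 + 8.2377 + 16.1721 = 102.1798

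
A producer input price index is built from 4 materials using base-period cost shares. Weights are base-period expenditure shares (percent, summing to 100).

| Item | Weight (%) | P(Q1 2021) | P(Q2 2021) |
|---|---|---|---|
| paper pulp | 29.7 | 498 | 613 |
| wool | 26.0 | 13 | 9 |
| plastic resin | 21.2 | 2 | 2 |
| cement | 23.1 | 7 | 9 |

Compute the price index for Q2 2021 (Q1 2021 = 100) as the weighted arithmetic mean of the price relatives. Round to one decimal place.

paper pulp: 29.7 × (613/498) = 29.7 × 1.230924 = 36.5584
wool: 26.0 × (9/13) = 26.0 × 0.692308 = 18.0000
plastic resin: 21.2 × (2/2) = 21.2 × 1.000000 = 21.2000
cement: 23.1 × (9/7) = 23.1 × 1.285714 = 29.7000
Index = Σ wᵢ·(p₁ᵢ/p₀ᵢ) = 36.5584 + 18.0000 + 21.2000 + 29.7000 = 105.4584

105.5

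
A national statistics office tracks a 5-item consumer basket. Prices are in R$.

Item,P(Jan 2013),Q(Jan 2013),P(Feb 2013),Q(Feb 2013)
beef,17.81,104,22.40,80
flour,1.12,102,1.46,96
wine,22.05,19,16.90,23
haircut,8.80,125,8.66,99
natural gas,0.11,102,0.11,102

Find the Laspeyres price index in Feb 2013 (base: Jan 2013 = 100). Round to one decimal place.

Laspeyres price index uses base-period quantities as weights.
ΣP(Feb 2013)·Q(Jan 2013) = 22.40×104 + 1.46×102 + 16.90×19 + 8.66×125 + 0.11×102 = 2329.6 + 148.92 + 321.1 + 1082.5 + 11.22 = 3893.34
ΣP(Jan 2013)·Q(Jan 2013) = 17.81×104 + 1.12×102 + 22.05×19 + 8.80×125 + 0.11×102 = 1852.24 + 114.24 + 418.95 + 1100 + 11.22 = 3496.65
Index = 3893.34 / 3496.65 × 100 = 111.3449

111.3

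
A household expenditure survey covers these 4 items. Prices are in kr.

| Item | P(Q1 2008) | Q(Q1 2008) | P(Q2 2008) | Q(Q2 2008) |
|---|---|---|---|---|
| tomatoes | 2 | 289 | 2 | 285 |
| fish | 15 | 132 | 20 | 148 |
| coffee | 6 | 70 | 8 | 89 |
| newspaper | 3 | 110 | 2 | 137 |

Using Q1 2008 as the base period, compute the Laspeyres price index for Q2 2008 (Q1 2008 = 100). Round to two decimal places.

Laspeyres price index uses base-period quantities as weights.
ΣP(Q2 2008)·Q(Q1 2008) = 2×289 + 20×132 + 8×70 + 2×110 = 578 + 2640 + 560 + 220 = 3998
ΣP(Q1 2008)·Q(Q1 2008) = 2×289 + 15×132 + 6×70 + 3×110 = 578 + 1980 + 420 + 330 = 3308
Index = 3998 / 3308 × 100 = 120.8585

120.86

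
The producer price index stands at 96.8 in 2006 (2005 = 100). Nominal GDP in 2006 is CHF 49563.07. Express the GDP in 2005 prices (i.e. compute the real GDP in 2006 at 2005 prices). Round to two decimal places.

51201.52

Real = Nominal ÷ (Index/100) = 49563.07 ÷ (96.8/100)
     = 49563.07 ÷ 0.968 = 51201.5186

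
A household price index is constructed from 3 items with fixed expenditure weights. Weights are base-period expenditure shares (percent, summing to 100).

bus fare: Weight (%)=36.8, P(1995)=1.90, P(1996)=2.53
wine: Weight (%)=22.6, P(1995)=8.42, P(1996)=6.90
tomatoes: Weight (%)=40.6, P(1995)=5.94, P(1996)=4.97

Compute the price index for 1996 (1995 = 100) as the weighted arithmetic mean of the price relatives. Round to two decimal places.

bus fare: 36.8 × (2.53/1.90) = 36.8 × 1.331579 = 49.0021
wine: 22.6 × (6.90/8.42) = 22.6 × 0.819477 = 18.5202
tomatoes: 40.6 × (4.97/5.94) = 40.6 × 0.836700 = 33.9700
Index = Σ wᵢ·(p₁ᵢ/p₀ᵢ) = 49.0021 + 18.5202 + 33.9700 = 101.4923

101.49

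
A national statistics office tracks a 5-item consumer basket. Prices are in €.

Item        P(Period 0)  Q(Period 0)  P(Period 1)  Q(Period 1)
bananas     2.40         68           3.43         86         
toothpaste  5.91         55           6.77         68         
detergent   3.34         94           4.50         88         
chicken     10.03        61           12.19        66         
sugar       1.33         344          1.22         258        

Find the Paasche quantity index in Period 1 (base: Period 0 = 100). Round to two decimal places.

Paasche quantity index uses current-period prices as weights.
ΣP(Period 1)·Q(Period 1) = 3.43×86 + 6.77×68 + 4.50×88 + 12.19×66 + 1.22×258 = 294.98 + 460.36 + 396 + 804.54 + 314.76 = 2270.64
ΣP(Period 1)·Q(Period 0) = 3.43×68 + 6.77×55 + 4.50×94 + 12.19×61 + 1.22×344 = 233.24 + 372.35 + 423 + 743.59 + 419.68 = 2191.86
Index = 2270.64 / 2191.86 × 100 = 103.5942

103.59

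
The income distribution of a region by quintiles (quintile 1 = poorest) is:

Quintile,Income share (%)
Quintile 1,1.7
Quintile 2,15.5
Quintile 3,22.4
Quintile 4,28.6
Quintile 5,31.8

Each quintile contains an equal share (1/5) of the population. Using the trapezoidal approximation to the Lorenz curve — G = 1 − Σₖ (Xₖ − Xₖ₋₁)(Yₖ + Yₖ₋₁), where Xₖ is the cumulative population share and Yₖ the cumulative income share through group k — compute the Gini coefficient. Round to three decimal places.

0.293

Cumulative income shares Yₖ: 0.0170, 0.1720, 0.3960, 0.6820, 1.0000
Σ (Xₖ−Xₖ₋₁)(Yₖ+Yₖ₋₁) = (1/5)(0.0170+0.0000) + (1/5)(0.1720+0.0170) + (1/5)(0.3960+0.1720) + (1/5)(0.6820+0.3960) + (1/5)(1.0000+0.6820)
  = 0.0034 + 0.0378 + 0.1136 + 0.2156 + 0.3364 = 0.7068
G = 1 − 0.7068 = 0.2932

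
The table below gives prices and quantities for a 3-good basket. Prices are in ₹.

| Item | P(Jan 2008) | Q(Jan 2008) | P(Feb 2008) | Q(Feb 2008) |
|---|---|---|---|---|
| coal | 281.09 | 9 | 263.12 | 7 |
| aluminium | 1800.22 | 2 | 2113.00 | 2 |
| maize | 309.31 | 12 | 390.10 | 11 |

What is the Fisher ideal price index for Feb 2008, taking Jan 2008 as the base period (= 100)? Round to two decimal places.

Laspeyres component (base-period weights):
ΣP(Feb 2008)Q(Jan 2008) = 263.12×9 + 2113.00×2 + 390.10×12 = 2368.08 + 4226 + 4681.2 = 11275.28
ΣP(Jan 2008)Q(Jan 2008) = 281.09×9 + 1800.22×2 + 309.31×12 = 2529.81 + 3600.44 + 3711.72 = 9841.97
L = 11275.28 / 9841.97 × 100 = 114.5632
Paasche component (current-period weights):
ΣP(Feb 2008)Q(Feb 2008) = 263.12×7 + 2113.00×2 + 390.10×11 = 1841.84 + 4226 + 4291.1 = 10358.94
ΣP(Jan 2008)Q(Feb 2008) = 281.09×7 + 1800.22×2 + 309.31×11 = 1967.63 + 3600.44 + 3402.41 = 8970.48
P = 10358.94 / 8970.48 × 100 = 115.4781
Fisher = √(L × P) = √(114.5632 × 115.4781) = 115.0198

115.02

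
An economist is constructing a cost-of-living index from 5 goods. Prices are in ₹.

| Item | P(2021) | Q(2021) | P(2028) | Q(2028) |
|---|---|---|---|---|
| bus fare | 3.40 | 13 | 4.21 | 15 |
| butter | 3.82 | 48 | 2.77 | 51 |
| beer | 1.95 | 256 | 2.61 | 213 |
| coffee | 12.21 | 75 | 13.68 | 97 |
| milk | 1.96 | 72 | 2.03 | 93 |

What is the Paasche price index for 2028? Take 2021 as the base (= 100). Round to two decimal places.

112.24

Paasche price index uses current-period quantities as weights.
ΣP(2028)·Q(2028) = 4.21×15 + 2.77×51 + 2.61×213 + 13.68×97 + 2.03×93 = 63.15 + 141.27 + 555.93 + 1326.96 + 188.79 = 2276.1
ΣP(2021)·Q(2028) = 3.40×15 + 3.82×51 + 1.95×213 + 12.21×97 + 1.96×93 = 51 + 194.82 + 415.35 + 1184.37 + 182.28 = 2027.82
Index = 2276.1 / 2027.82 × 100 = 112.2437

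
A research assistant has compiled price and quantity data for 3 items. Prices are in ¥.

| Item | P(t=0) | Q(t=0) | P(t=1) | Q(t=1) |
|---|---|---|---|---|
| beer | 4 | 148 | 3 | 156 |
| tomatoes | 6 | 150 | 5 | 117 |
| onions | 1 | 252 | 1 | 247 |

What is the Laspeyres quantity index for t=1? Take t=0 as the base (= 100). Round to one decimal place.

90.2

Laspeyres quantity index uses base-period prices as weights.
ΣP(t=0)·Q(t=1) = 4×156 + 6×117 + 1×247 = 624 + 702 + 247 = 1573
ΣP(t=0)·Q(t=0) = 4×148 + 6×150 + 1×252 = 592 + 900 + 252 = 1744
Index = 1573 / 1744 × 100 = 90.1950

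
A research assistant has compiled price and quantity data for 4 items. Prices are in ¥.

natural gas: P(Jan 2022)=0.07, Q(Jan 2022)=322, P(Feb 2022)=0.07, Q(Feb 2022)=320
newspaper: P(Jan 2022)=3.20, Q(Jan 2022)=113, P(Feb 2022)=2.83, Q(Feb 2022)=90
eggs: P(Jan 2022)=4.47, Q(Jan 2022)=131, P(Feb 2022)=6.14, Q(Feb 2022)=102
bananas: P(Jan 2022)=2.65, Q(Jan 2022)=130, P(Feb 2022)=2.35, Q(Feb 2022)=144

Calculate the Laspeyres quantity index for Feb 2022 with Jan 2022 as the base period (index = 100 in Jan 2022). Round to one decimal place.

Laspeyres quantity index uses base-period prices as weights.
ΣP(Jan 2022)·Q(Feb 2022) = 0.07×320 + 3.20×90 + 4.47×102 + 2.65×144 = 22.4 + 288 + 455.94 + 381.6 = 1147.94
ΣP(Jan 2022)·Q(Jan 2022) = 0.07×322 + 3.20×113 + 4.47×131 + 2.65×130 = 22.54 + 361.6 + 585.57 + 344.5 = 1314.21
Index = 1147.94 / 1314.21 × 100 = 87.3483

87.3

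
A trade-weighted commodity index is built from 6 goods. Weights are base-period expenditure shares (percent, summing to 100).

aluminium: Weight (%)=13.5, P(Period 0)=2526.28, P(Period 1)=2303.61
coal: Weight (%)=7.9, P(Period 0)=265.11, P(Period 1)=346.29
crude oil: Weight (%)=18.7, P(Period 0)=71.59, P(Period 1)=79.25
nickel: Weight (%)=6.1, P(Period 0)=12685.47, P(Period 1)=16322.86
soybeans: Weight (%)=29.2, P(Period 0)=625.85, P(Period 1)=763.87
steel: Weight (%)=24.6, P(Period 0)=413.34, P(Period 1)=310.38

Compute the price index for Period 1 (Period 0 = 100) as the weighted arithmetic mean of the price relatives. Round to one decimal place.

105.3

aluminium: 13.5 × (2303.61/2526.28) = 13.5 × 0.911859 = 12.3101
coal: 7.9 × (346.29/265.11) = 7.9 × 1.306213 = 10.3191
crude oil: 18.7 × (79.25/71.59) = 18.7 × 1.106998 = 20.7009
nickel: 6.1 × (16322.86/12685.47) = 6.1 × 1.286737 = 7.8491
soybeans: 29.2 × (763.87/625.85) = 29.2 × 1.220532 = 35.6395
steel: 24.6 × (310.38/413.34) = 24.6 × 0.750907 = 18.4723
Index = Σ wᵢ·(p₁ᵢ/p₀ᵢ) = 12.3101 + 10.3191 + 20.7009 + 7.8491 + 35.6395 + 18.4723 = 105.2910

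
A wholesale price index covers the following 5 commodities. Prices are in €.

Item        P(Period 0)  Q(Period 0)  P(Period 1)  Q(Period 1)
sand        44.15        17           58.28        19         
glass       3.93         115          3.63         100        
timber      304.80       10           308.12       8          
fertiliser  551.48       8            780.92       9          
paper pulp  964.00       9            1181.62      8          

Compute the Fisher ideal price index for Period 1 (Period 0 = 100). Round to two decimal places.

Laspeyres component (base-period weights):
ΣP(Period 1)Q(Period 0) = 58.28×17 + 3.63×115 + 308.12×10 + 780.92×8 + 1181.62×9 = 990.76 + 417.45 + 3081.2 + 6247.36 + 10634.58 = 21371.35
ΣP(Period 0)Q(Period 0) = 44.15×17 + 3.93×115 + 304.80×10 + 551.48×8 + 964.00×9 = 750.55 + 451.95 + 3048 + 4411.84 + 8676 = 17338.34
L = 21371.35 / 17338.34 × 100 = 123.2606
Paasche component (current-period weights):
ΣP(Period 1)Q(Period 1) = 58.28×19 + 3.63×100 + 308.12×8 + 780.92×9 + 1181.62×8 = 1107.32 + 363 + 2464.96 + 7028.28 + 9452.96 = 20416.52
ΣP(Period 0)Q(Period 1) = 44.15×19 + 3.93×100 + 304.80×8 + 551.48×9 + 964.00×8 = 838.85 + 393 + 2438.4 + 4963.32 + 7712 = 16345.57
P = 20416.52 / 16345.57 × 100 = 124.9055
Fisher = √(L × P) = √(123.2606 × 124.9055) = 124.0804

124.08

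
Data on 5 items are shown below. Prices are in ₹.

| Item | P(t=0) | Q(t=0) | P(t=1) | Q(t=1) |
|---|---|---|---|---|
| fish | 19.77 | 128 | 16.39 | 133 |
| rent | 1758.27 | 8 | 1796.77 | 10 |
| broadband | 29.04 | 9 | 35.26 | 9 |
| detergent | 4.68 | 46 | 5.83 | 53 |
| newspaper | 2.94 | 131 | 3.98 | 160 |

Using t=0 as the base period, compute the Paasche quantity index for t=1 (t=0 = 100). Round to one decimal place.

Paasche quantity index uses current-period prices as weights.
ΣP(t=1)·Q(t=1) = 16.39×133 + 1796.77×10 + 35.26×9 + 5.83×53 + 3.98×160 = 2179.87 + 17967.7 + 317.34 + 308.99 + 636.8 = 21410.7
ΣP(t=1)·Q(t=0) = 16.39×128 + 1796.77×8 + 35.26×9 + 5.83×46 + 3.98×131 = 2097.92 + 14374.16 + 317.34 + 268.18 + 521.38 = 17578.98
Index = 21410.7 / 17578.98 × 100 = 121.7972

121.8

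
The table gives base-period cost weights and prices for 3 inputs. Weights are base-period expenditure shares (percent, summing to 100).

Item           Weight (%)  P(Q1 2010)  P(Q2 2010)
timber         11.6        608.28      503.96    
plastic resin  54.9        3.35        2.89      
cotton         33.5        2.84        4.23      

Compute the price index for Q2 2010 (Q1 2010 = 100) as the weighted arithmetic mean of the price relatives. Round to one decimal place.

timber: 11.6 × (503.96/608.28) = 11.6 × 0.828500 = 9.6106
plastic resin: 54.9 × (2.89/3.35) = 54.9 × 0.862687 = 47.3615
cotton: 33.5 × (4.23/2.84) = 33.5 × 1.489437 = 49.8961
Index = Σ wᵢ·(p₁ᵢ/p₀ᵢ) = 9.6106 + 47.3615 + 49.8961 = 106.8682

106.9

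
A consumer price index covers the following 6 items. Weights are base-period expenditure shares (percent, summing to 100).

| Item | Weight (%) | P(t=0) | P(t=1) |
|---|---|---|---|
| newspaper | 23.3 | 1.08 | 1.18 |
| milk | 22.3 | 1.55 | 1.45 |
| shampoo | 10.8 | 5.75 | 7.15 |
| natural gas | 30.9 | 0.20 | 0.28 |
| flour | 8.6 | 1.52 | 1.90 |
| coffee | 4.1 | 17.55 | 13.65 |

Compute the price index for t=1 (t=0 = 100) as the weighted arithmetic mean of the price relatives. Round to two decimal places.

116.95

newspaper: 23.3 × (1.18/1.08) = 23.3 × 1.092593 = 25.4574
milk: 22.3 × (1.45/1.55) = 22.3 × 0.935484 = 20.8613
shampoo: 10.8 × (7.15/5.75) = 10.8 × 1.243478 = 13.4296
natural gas: 30.9 × (0.28/0.20) = 30.9 × 1.400000 = 43.2600
flour: 8.6 × (1.90/1.52) = 8.6 × 1.250000 = 10.7500
coffee: 4.1 × (13.65/17.55) = 4.1 × 0.777778 = 3.1889
Index = Σ wᵢ·(p₁ᵢ/p₀ᵢ) = 25.4574 + 20.8613 + 13.4296 + 43.2600 + 10.7500 + 3.1889 = 116.9472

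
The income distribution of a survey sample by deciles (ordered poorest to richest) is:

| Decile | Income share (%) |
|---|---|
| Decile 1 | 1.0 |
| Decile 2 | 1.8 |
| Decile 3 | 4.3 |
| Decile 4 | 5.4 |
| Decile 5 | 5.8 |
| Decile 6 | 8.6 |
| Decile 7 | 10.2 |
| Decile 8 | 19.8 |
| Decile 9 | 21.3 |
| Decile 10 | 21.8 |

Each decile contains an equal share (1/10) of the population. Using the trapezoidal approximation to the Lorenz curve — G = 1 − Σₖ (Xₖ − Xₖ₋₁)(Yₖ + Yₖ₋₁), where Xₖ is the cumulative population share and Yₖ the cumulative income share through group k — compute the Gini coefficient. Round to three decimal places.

0.418

Cumulative income shares Yₖ: 0.0100, 0.0280, 0.0710, 0.1250, 0.1830, 0.2690, 0.3710, 0.5690, 0.7820, 1.0000
Σ (Xₖ−Xₖ₋₁)(Yₖ+Yₖ₋₁) = (1/10)(0.0100+0.0000) + (1/10)(0.0280+0.0100) + (1/10)(0.0710+0.0280) + (1/10)(0.1250+0.0710) + (1/10)(0.1830+0.1250) + (1/10)(0.2690+0.1830) + (1/10)(0.3710+0.2690) + (1/10)(0.5690+0.3710) + (1/10)(0.7820+0.5690) + (1/10)(1.0000+0.7820)
  = 0.0010 + 0.0038 + 0.0099 + 0.0196 + 0.0308 + 0.0452 + 0.0640 + 0.0940 + 0.1351 + 0.1782 = 0.5816
G = 1 − 0.5816 = 0.4184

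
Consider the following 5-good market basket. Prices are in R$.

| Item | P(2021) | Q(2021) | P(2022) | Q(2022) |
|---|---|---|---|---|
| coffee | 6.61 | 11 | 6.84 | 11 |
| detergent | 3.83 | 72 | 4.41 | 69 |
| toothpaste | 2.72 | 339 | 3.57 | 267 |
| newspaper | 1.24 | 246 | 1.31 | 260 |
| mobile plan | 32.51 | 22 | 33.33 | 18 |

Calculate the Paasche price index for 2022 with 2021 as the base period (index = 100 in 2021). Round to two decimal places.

115.35

Paasche price index uses current-period quantities as weights.
ΣP(2022)·Q(2022) = 6.84×11 + 4.41×69 + 3.57×267 + 1.31×260 + 33.33×18 = 75.24 + 304.29 + 953.19 + 340.6 + 599.94 = 2273.26
ΣP(2021)·Q(2022) = 6.61×11 + 3.83×69 + 2.72×267 + 1.24×260 + 32.51×18 = 72.71 + 264.27 + 726.24 + 322.4 + 585.18 = 1970.8
Index = 2273.26 / 1970.8 × 100 = 115.3471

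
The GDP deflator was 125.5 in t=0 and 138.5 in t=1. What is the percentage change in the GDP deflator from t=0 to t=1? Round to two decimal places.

Change = (138.5 − 125.5) / 125.5 × 100
       = 13.0 / 125.5 × 100 = 10.3586%

10.36%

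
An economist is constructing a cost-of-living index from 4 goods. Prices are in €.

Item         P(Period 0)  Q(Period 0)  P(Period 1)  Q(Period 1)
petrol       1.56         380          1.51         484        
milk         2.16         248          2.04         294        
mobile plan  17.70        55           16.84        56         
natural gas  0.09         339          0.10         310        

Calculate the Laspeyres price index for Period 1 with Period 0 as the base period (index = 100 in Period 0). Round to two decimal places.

95.65

Laspeyres price index uses base-period quantities as weights.
ΣP(Period 1)·Q(Period 0) = 1.51×380 + 2.04×248 + 16.84×55 + 0.10×339 = 573.8 + 505.92 + 926.2 + 33.9 = 2039.82
ΣP(Period 0)·Q(Period 0) = 1.56×380 + 2.16×248 + 17.70×55 + 0.09×339 = 592.8 + 535.68 + 973.5 + 30.51 = 2132.49
Index = 2039.82 / 2132.49 × 100 = 95.6544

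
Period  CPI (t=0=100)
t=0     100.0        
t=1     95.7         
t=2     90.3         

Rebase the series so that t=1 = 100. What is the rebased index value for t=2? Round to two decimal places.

Rebased(t=2) = 90.3 / 95.7 × 100 = 94.3574

94.36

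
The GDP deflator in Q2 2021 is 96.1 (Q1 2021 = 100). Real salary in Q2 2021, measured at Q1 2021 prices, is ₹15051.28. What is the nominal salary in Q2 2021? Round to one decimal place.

Nominal = Real × (Index/100) = 15051.28 × (96.1/100)
        = 15051.28 × 0.961 = 14464.2801

14464.3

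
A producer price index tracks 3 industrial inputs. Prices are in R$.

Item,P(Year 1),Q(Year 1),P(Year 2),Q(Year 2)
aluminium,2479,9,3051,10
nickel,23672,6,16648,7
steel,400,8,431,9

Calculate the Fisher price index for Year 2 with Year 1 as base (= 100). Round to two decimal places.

77.91

Laspeyres component (base-period weights):
ΣP(Year 2)Q(Year 1) = 3051×9 + 16648×6 + 431×8 = 27459 + 99888 + 3448 = 130795
ΣP(Year 1)Q(Year 1) = 2479×9 + 23672×6 + 400×8 = 22311 + 142032 + 3200 = 167543
L = 130795 / 167543 × 100 = 78.0665
Paasche component (current-period weights):
ΣP(Year 2)Q(Year 2) = 3051×10 + 16648×7 + 431×9 = 30510 + 116536 + 3879 = 150925
ΣP(Year 1)Q(Year 2) = 2479×10 + 23672×7 + 400×9 = 24790 + 165704 + 3600 = 194094
P = 150925 / 194094 × 100 = 77.7587
Fisher = √(L × P) = √(78.0665 × 77.7587) = 77.9125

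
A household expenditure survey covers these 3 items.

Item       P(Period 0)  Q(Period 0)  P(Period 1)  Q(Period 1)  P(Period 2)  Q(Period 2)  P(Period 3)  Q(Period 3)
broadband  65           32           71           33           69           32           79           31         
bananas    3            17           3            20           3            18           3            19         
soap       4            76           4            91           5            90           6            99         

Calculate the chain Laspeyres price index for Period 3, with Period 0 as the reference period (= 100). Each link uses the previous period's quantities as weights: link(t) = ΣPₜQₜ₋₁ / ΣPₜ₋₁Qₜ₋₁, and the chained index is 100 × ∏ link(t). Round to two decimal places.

125.32

Link Period 0→Period 1:
ΣP(Period 1)Q(Period 0) = 71×32 + 3×17 + 4×76 = 2272 + 51 + 304 = 2627
ΣP(Period 0)Q(Period 0) = 65×32 + 3×17 + 4×76 = 2080 + 51 + 304 = 2435
link = 2627/2435 = 1.078850
Link Period 1→Period 2:
ΣP(Period 2)Q(Period 1) = 69×33 + 3×20 + 5×91 = 2277 + 60 + 455 = 2792
ΣP(Period 1)Q(Period 1) = 71×33 + 3×20 + 4×91 = 2343 + 60 + 364 = 2767
link = 2792/2767 = 1.009035
Link Period 2→Period 3:
ΣP(Period 3)Q(Period 2) = 79×32 + 3×18 + 6×90 = 2528 + 54 + 540 = 3122
ΣP(Period 2)Q(Period 2) = 69×32 + 3×18 + 5×90 = 2208 + 54 + 450 = 2712
link = 3122/2712 = 1.151180
Chained index = 100 × 1.078850 × 1.009035 × 1.151180 = 125.3172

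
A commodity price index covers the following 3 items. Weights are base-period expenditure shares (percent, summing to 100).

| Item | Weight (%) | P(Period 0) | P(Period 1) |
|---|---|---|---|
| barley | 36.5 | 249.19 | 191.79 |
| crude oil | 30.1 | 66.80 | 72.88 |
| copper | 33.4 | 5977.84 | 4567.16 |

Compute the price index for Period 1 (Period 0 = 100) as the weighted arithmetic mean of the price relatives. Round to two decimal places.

86.45

barley: 36.5 × (191.79/249.19) = 36.5 × 0.769654 = 28.0924
crude oil: 30.1 × (72.88/66.80) = 30.1 × 1.091018 = 32.8396
copper: 33.4 × (4567.16/5977.84) = 33.4 × 0.764015 = 25.5181
Index = Σ wᵢ·(p₁ᵢ/p₀ᵢ) = 28.0924 + 32.8396 + 25.5181 = 86.4501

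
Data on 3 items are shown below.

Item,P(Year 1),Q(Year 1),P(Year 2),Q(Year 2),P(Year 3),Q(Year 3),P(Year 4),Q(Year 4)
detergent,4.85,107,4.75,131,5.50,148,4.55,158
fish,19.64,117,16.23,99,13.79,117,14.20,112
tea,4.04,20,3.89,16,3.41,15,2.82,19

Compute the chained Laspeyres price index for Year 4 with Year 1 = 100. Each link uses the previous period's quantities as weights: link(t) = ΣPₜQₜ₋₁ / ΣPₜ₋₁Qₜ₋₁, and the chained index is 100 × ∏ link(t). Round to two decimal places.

Link Year 1→Year 2:
ΣP(Year 2)Q(Year 1) = 4.75×107 + 16.23×117 + 3.89×20 = 508.25 + 1898.91 + 77.8 = 2484.96
ΣP(Year 1)Q(Year 1) = 4.85×107 + 19.64×117 + 4.04×20 = 518.95 + 2297.88 + 80.8 = 2897.63
link = 2484.96/2897.63 = 0.857584
Link Year 2→Year 3:
ΣP(Year 3)Q(Year 2) = 5.50×131 + 13.79×99 + 3.41×16 = 720.5 + 1365.21 + 54.56 = 2140.27
ΣP(Year 2)Q(Year 2) = 4.75×131 + 16.23×99 + 3.89×16 = 622.25 + 1606.77 + 62.24 = 2291.26
link = 2140.27/2291.26 = 0.934102
Link Year 3→Year 4:
ΣP(Year 4)Q(Year 3) = 4.55×148 + 14.20×117 + 2.82×15 = 673.4 + 1661.4 + 42.3 = 2377.1
ΣP(Year 3)Q(Year 3) = 5.50×148 + 13.79×117 + 3.41×15 = 814 + 1613.43 + 51.15 = 2478.58
link = 2377.1/2478.58 = 0.959057
Chained index = 100 × 0.857584 × 0.934102 × 0.959057 = 76.8272

76.83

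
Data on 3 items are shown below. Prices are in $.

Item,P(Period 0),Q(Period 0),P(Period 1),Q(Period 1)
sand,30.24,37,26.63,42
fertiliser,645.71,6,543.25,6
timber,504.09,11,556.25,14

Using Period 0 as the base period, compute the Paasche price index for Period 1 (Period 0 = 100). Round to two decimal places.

99.70

Paasche price index uses current-period quantities as weights.
ΣP(Period 1)·Q(Period 1) = 26.63×42 + 543.25×6 + 556.25×14 = 1118.46 + 3259.5 + 7787.5 = 12165.46
ΣP(Period 0)·Q(Period 1) = 30.24×42 + 645.71×6 + 504.09×14 = 1270.08 + 3874.26 + 7057.26 = 12201.6
Index = 12165.46 / 12201.6 × 100 = 99.7038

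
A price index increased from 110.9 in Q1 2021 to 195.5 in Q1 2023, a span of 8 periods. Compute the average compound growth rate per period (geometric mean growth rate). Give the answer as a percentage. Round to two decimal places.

Growth factor = (195.5/110.9)^(1/8) = (1.762849)^(1/8) = 1.073438
Growth rate = 1.073438 − 1 = 0.073438 = 7.3438%

7.34%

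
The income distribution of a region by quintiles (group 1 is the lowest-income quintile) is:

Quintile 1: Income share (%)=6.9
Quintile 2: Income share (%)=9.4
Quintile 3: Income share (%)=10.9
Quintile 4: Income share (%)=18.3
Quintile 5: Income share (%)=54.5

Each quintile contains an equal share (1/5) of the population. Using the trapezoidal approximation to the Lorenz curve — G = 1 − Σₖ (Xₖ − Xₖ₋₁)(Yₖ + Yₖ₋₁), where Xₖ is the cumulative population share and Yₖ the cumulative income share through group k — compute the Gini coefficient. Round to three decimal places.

0.416

Cumulative income shares Yₖ: 0.0690, 0.1630, 0.2720, 0.4550, 1.0000
Σ (Xₖ−Xₖ₋₁)(Yₖ+Yₖ₋₁) = (1/5)(0.0690+0.0000) + (1/5)(0.1630+0.0690) + (1/5)(0.2720+0.1630) + (1/5)(0.4550+0.2720) + (1/5)(1.0000+0.4550)
  = 0.0138 + 0.0464 + 0.0870 + 0.1454 + 0.2910 = 0.5836
G = 1 − 0.5836 = 0.4164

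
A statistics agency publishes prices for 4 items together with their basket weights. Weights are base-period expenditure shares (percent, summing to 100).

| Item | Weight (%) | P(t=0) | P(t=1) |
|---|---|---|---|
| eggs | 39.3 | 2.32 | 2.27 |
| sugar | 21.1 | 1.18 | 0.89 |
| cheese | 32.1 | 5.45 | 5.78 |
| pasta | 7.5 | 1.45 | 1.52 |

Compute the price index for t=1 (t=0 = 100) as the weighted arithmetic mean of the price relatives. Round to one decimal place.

eggs: 39.3 × (2.27/2.32) = 39.3 × 0.978448 = 38.4530
sugar: 21.1 × (0.89/1.18) = 21.1 × 0.754237 = 15.9144
cheese: 32.1 × (5.78/5.45) = 32.1 × 1.060550 = 34.0437
pasta: 7.5 × (1.52/1.45) = 7.5 × 1.048276 = 7.8621
Index = Σ wᵢ·(p₁ᵢ/p₀ᵢ) = 38.4530 + 15.9144 + 34.0437 + 7.8621 = 96.2732

96.3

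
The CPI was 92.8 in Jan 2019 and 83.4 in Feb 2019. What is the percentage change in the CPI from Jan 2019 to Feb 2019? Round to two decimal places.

-10.13%

Change = (83.4 − 92.8) / 92.8 × 100
       = -9.4 / 92.8 × 100 = -10.1293%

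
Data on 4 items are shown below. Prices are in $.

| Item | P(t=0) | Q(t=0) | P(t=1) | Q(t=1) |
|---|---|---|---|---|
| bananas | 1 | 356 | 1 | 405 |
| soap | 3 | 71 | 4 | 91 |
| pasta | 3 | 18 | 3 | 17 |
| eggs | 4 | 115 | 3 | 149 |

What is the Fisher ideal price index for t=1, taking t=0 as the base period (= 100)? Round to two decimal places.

95.78

Laspeyres component (base-period weights):
ΣP(t=1)Q(t=0) = 1×356 + 4×71 + 3×18 + 3×115 = 356 + 284 + 54 + 345 = 1039
ΣP(t=0)Q(t=0) = 1×356 + 3×71 + 3×18 + 4×115 = 356 + 213 + 54 + 460 = 1083
L = 1039 / 1083 × 100 = 95.9372
Paasche component (current-period weights):
ΣP(t=1)Q(t=1) = 1×405 + 4×91 + 3×17 + 3×149 = 405 + 364 + 51 + 447 = 1267
ΣP(t=0)Q(t=1) = 1×405 + 3×91 + 3×17 + 4×149 = 405 + 273 + 51 + 596 = 1325
P = 1267 / 1325 × 100 = 95.6226
Fisher = √(L × P) = √(95.9372 × 95.6226) = 95.7798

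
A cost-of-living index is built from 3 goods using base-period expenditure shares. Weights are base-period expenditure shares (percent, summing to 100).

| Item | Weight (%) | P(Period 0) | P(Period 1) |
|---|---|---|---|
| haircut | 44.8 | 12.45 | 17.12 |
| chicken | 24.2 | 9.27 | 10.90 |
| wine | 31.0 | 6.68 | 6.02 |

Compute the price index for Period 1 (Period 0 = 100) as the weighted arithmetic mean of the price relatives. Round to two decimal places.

haircut: 44.8 × (17.12/12.45) = 44.8 × 1.375100 = 61.6045
chicken: 24.2 × (10.90/9.27) = 24.2 × 1.175836 = 28.4552
wine: 31.0 × (6.02/6.68) = 31.0 × 0.901198 = 27.9371
Index = Σ wᵢ·(p₁ᵢ/p₀ᵢ) = 61.6045 + 28.4552 + 27.9371 = 117.9969

118.00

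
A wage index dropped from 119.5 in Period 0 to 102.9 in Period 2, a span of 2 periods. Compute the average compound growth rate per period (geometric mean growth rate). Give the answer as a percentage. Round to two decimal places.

Growth factor = (102.9/119.5)^(1/2) = (0.861088)^(1/2) = 0.927948
Growth rate = 0.927948 − 1 = -0.072052 = -7.2052%

-7.21%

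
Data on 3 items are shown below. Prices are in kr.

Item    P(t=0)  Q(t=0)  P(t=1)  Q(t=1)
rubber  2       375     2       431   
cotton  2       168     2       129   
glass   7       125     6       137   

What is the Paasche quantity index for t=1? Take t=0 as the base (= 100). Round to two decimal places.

105.77

Paasche quantity index uses current-period prices as weights.
ΣP(t=1)·Q(t=1) = 2×431 + 2×129 + 6×137 = 862 + 258 + 822 = 1942
ΣP(t=1)·Q(t=0) = 2×375 + 2×168 + 6×125 = 750 + 336 + 750 = 1836
Index = 1942 / 1836 × 100 = 105.7734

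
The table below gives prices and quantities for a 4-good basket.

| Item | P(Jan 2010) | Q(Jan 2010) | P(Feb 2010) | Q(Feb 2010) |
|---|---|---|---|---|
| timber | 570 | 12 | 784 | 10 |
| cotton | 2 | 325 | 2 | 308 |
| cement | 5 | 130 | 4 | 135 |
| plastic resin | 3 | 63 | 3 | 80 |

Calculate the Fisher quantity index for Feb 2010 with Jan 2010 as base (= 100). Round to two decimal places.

Laspeyres component (base-period weights):
ΣP(Jan 2010)Q(Feb 2010) = 570×10 + 2×308 + 5×135 + 3×80 = 5700 + 616 + 675 + 240 = 7231
ΣP(Jan 2010)Q(Jan 2010) = 570×12 + 2×325 + 5×130 + 3×63 = 6840 + 650 + 650 + 189 = 8329
L = 7231 / 8329 × 100 = 86.8171
Paasche component (current-period weights):
ΣP(Feb 2010)Q(Feb 2010) = 784×10 + 2×308 + 4×135 + 3×80 = 7840 + 616 + 540 + 240 = 9236
ΣP(Feb 2010)Q(Jan 2010) = 784×12 + 2×325 + 4×130 + 3×63 = 9408 + 650 + 520 + 189 = 10767
P = 9236 / 10767 × 100 = 85.7806
Fisher = √(L × P) = √(86.8171 × 85.7806) = 86.2973

86.30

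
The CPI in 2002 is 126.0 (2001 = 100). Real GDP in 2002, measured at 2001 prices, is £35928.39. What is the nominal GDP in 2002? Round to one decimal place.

45269.8

Nominal = Real × (Index/100) = 35928.39 × (126.0/100)
        = 35928.39 × 1.260 = 45269.7714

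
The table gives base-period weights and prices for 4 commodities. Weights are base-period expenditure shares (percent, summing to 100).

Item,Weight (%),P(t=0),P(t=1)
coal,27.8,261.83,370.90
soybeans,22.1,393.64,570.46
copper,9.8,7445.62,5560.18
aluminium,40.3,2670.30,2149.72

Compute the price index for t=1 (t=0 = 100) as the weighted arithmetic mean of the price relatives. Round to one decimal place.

coal: 27.8 × (370.90/261.83) = 27.8 × 1.416568 = 39.3806
soybeans: 22.1 × (570.46/393.64) = 22.1 × 1.449192 = 32.0271
copper: 9.8 × (5560.18/7445.62) = 9.8 × 0.746772 = 7.3184
aluminium: 40.3 × (2149.72/2670.30) = 40.3 × 0.805048 = 32.4434
Index = Σ wᵢ·(p₁ᵢ/p₀ᵢ) = 39.3806 + 32.0271 + 7.3184 + 32.4434 = 111.1695

111.2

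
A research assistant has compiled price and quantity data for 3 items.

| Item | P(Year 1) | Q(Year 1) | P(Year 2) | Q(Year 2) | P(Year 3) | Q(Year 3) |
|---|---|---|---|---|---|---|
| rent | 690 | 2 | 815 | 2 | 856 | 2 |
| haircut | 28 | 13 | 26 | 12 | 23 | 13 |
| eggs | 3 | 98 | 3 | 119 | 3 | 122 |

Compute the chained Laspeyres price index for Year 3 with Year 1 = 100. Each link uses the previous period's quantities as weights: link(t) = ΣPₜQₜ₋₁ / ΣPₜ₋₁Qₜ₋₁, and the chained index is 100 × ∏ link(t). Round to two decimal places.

Link Year 1→Year 2:
ΣP(Year 2)Q(Year 1) = 815×2 + 26×13 + 3×98 = 1630 + 338 + 294 = 2262
ΣP(Year 1)Q(Year 1) = 690×2 + 28×13 + 3×98 = 1380 + 364 + 294 = 2038
link = 2262/2038 = 1.109912
Link Year 2→Year 3:
ΣP(Year 3)Q(Year 2) = 856×2 + 23×12 + 3×119 = 1712 + 276 + 357 = 2345
ΣP(Year 2)Q(Year 2) = 815×2 + 26×12 + 3×119 = 1630 + 312 + 357 = 2299
link = 2345/2299 = 1.020009
Chained index = 100 × 1.109912 × 1.020009 = 113.2120

113.21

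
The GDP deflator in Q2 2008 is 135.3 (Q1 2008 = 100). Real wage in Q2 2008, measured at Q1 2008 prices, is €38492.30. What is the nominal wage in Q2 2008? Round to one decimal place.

52080.1

Nominal = Real × (Index/100) = 38492.30 × (135.3/100)
        = 38492.30 × 1.353 = 52080.0819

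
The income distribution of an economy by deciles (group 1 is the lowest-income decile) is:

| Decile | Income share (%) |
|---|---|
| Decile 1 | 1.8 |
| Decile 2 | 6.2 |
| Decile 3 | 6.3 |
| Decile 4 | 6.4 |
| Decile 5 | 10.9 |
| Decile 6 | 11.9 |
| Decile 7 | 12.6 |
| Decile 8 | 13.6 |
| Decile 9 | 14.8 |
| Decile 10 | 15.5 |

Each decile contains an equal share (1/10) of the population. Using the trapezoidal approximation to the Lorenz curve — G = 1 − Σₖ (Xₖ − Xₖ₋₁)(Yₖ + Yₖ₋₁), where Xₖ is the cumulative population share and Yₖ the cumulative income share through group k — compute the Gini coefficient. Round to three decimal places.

Cumulative income shares Yₖ: 0.0180, 0.0800, 0.1430, 0.2070, 0.3160, 0.4350, 0.5610, 0.6970, 0.8450, 1.0000
Σ (Xₖ−Xₖ₋₁)(Yₖ+Yₖ₋₁) = (1/10)(0.0180+0.0000) + (1/10)(0.0800+0.0180) + (1/10)(0.1430+0.0800) + (1/10)(0.2070+0.1430) + (1/10)(0.3160+0.2070) + (1/10)(0.4350+0.3160) + (1/10)(0.5610+0.4350) + (1/10)(0.6970+0.5610) + (1/10)(0.8450+0.6970) + (1/10)(1.0000+0.8450)
  = 0.0018 + 0.0098 + 0.0223 + 0.0350 + 0.0523 + 0.0751 + 0.0996 + 0.1258 + 0.1542 + 0.1845 = 0.7604
G = 1 − 0.7604 = 0.2396

0.240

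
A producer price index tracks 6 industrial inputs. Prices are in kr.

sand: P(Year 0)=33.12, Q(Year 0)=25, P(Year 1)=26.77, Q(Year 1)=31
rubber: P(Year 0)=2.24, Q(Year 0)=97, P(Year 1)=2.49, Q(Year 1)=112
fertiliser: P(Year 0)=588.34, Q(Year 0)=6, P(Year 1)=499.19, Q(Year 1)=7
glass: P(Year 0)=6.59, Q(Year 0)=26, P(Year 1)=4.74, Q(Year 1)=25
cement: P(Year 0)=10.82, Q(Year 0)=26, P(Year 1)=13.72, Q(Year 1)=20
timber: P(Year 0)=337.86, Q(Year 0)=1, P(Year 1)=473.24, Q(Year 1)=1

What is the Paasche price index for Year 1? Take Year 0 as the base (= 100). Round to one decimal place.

89.4

Paasche price index uses current-period quantities as weights.
ΣP(Year 1)·Q(Year 1) = 26.77×31 + 2.49×112 + 499.19×7 + 4.74×25 + 13.72×20 + 473.24×1 = 829.87 + 278.88 + 3494.33 + 118.5 + 274.4 + 473.24 = 5469.22
ΣP(Year 0)·Q(Year 1) = 33.12×31 + 2.24×112 + 588.34×7 + 6.59×25 + 10.82×20 + 337.86×1 = 1026.72 + 250.88 + 4118.38 + 164.75 + 216.4 + 337.86 = 6114.99
Index = 5469.22 / 6114.99 × 100 = 89.4396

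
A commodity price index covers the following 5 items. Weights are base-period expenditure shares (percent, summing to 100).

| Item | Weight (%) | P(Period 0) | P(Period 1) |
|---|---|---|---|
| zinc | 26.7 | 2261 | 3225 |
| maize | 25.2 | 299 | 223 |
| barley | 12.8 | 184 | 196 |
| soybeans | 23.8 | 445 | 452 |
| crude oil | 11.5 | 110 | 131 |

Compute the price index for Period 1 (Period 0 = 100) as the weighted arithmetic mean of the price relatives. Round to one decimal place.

zinc: 26.7 × (3225/2261) = 26.7 × 1.426360 = 38.0838
maize: 25.2 × (223/299) = 25.2 × 0.745819 = 18.7946
barley: 12.8 × (196/184) = 12.8 × 1.065217 = 13.6348
soybeans: 23.8 × (452/445) = 23.8 × 1.015730 = 24.1744
crude oil: 11.5 × (131/110) = 11.5 × 1.190909 = 13.6955
Index = Σ wᵢ·(p₁ᵢ/p₀ᵢ) = 38.0838 + 18.7946 + 13.6348 + 24.1744 + 13.6955 = 108.3831

108.4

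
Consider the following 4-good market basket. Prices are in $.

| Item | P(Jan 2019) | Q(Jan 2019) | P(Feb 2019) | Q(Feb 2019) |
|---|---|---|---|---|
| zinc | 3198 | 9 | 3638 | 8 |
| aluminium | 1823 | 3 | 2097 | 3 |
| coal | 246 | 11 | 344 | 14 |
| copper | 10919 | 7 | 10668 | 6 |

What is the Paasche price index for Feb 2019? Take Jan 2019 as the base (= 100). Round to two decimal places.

104.21

Paasche price index uses current-period quantities as weights.
ΣP(Feb 2019)·Q(Feb 2019) = 3638×8 + 2097×3 + 344×14 + 10668×6 = 29104 + 6291 + 4816 + 64008 = 104219
ΣP(Jan 2019)·Q(Feb 2019) = 3198×8 + 1823×3 + 246×14 + 10919×6 = 25584 + 5469 + 3444 + 65514 = 100011
Index = 104219 / 100011 × 100 = 104.2075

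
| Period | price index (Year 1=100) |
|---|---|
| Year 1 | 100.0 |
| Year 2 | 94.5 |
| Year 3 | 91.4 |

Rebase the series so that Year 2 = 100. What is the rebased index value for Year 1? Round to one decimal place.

105.8

Rebased(Year 1) = 100.0 / 94.5 × 100 = 105.8201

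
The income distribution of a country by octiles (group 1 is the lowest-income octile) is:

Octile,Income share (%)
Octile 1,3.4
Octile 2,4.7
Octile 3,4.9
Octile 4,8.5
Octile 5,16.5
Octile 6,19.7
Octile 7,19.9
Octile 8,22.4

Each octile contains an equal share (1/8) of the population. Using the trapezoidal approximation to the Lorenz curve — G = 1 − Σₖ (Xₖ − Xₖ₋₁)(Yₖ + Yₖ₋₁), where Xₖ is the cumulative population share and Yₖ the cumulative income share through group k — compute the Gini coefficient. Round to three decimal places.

0.327

Cumulative income shares Yₖ: 0.0340, 0.0810, 0.1300, 0.2150, 0.3800, 0.5770, 0.7760, 1.0000
Σ (Xₖ−Xₖ₋₁)(Yₖ+Yₖ₋₁) = (1/8)(0.0340+0.0000) + (1/8)(0.0810+0.0340) + (1/8)(0.1300+0.0810) + (1/8)(0.2150+0.1300) + (1/8)(0.3800+0.2150) + (1/8)(0.5770+0.3800) + (1/8)(0.7760+0.5770) + (1/8)(1.0000+0.7760)
  = 0.0043 + 0.0144 + 0.0264 + 0.0431 + 0.0744 + 0.1196 + 0.1691 + 0.2220 = 0.6732
G = 1 − 0.6732 = 0.3268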